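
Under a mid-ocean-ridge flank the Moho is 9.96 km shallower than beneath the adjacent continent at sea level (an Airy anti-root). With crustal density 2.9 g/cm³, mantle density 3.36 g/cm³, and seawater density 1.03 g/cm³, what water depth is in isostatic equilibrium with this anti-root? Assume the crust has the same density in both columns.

2.45 km

Replacing a thickness d of crust by seawater at the top must be balanced by replacing crust with mantle at the base: d (ρ_c − ρ_w) = a (ρ_m − ρ_c).
d = a (ρ_m − ρ_c)/(ρ_c − ρ_w) = 9.96 km × 0.46/1.87 = 2.45 km.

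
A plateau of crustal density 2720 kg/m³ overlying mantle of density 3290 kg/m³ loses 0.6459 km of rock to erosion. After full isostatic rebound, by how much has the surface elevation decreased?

0.112 km

Rebound u = e ρ_c/ρ_m = 0.6459 km × 2720/3290 = 0.534 km.
Net surface drop = e − u = 0.6459 km − 0.534 km = e (ρ_m − ρ_c)/ρ_m = 0.112 km.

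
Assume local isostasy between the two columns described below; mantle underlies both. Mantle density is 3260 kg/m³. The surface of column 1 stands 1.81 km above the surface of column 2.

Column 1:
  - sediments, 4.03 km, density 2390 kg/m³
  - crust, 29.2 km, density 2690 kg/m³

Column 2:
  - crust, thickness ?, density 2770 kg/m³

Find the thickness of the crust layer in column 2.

29.1 km

Take the compensation level at the base of the deeper column (depth z_c below the surface of column 1) and equate Σ ρ_i t_i down to z_c; mantle fills any gap and the z_c terms cancel.
Column 1: 4.03×2390 + 29.2×2690 + (z_c − 33.23)×3260
Column 2: 1.81×0 + x×2770 + (z_c − 1.81 − 0 − x)×3260
The z_c×3260 term appears on both sides and cancels. Collect the known terms of each column as K = Σ(ρt)_known − 3260 × (depth of known layers): K_1 = 88179.7 − 3260×33.23 = −20150.1; K_2 = 0 − 3260×(1.81 + 0) = −5900.6.
Balance: K_1 = K_2 − x×(3260 − 2770), so x = (K_2 − K_1)/(3260 − 2770) = 14249.5/490 = 29.1 km.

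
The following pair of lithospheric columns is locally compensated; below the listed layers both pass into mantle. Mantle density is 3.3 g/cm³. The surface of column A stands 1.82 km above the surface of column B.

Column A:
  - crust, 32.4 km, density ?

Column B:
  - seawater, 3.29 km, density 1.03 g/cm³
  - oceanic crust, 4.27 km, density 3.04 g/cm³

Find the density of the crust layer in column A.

Take the compensation level at the base of the deeper column (depth z_c below the surface of column A) and equate Σ ρ_i t_i down to z_c; mantle fills any gap and the z_c terms cancel.
Column A: 32.4×ρ + (z_c − 32.4)×3.3
Column B: 1.82×0 + 3.29×1.03 + 4.27×3.04 + (z_c − 1.82 − 7.56)×3.3
The z_c×3.3 term appears on both sides and cancels. Collect the known terms of each column as K = Σ(ρt)_known − 3.3 × (depth of known layers): K_A = 0 − 3.3×32.4 = −106.92; K_B = 16.3695 − 3.3×(1.82 + 7.56) = −14.5845.
Balance: K_A + 32.4×ρ = K_B, so ρ = (K_B − K_A)/32.4 = 92.3355/32.4 = 2.85 g/cm³.

2.85 g/cm³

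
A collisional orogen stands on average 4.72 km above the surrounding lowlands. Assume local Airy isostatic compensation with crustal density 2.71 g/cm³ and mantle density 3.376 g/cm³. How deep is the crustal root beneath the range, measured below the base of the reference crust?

Isostatic balance requires: the weight of the topography is balanced by the buoyancy of the root, ρ_c h = (ρ_m − ρ_c) r.
r = h · ρ_c / (ρ_m − ρ_c) = 4.72 km × 2.71 / (3.376 − 2.71) = 19.2 km.

19.2 km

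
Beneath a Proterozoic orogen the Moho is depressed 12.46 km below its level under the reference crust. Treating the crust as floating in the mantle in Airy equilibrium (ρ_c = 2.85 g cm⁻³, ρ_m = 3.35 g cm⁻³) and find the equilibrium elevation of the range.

Equating mass per unit area of the two columns: ρ_c h = (ρ_m − ρ_c) r.
h = r (ρ_m − ρ_c) / ρ_c = 12.46 km × (3.35 − 2.85) / 2.85 = 2.19 km.

2.19 km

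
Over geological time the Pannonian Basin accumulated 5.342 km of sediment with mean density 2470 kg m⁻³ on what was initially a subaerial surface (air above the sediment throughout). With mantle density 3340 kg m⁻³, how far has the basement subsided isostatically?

Subaerial load: s = t ρ_sed / ρ_m = 5.342 km × 2470/3340 = 3.95 km.

3.95 km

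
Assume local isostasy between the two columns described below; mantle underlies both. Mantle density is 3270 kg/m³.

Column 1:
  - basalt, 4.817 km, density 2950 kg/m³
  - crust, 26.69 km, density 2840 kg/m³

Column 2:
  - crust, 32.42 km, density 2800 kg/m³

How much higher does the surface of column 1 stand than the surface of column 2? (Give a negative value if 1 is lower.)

For any compensation level in the mantle, the mantle terms cancel and isostasy reduces to e = (Σt_1 − Σt_2) − (Σ(ρt)_1 − Σ(ρt)_2) / ρ_m.
Σt_1 = 31.507 km; Σt_2 = 32.42 km; Σ(ρt)_1 = 90009.75; Σ(ρt)_2 = 90776 (in km·kg/m³).
e = (31.507 − 32.42) − (90009.75 − 90776) / 3270 = −0.679 km.

−0.679 km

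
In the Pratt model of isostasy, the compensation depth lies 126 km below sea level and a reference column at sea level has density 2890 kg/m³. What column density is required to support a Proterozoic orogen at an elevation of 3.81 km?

2810 kg/m³

Pratt balance: ρ_ref D = ρ (D + h).
ρ = ρ_ref D/(D + h) = 2890 × 126 km/(126 km + 3.81 km) = 2810 kg/m³.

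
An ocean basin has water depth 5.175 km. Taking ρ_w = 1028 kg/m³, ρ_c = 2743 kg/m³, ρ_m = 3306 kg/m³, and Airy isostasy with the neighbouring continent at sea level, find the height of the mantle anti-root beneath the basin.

15.8 km

For local isostatic compensation: replacing crust with seawater at the top is compensated by replacing crust with mantle at the base: d (ρ_c − ρ_w) = a (ρ_m − ρ_c).
a = d (ρ_c − ρ_w)/(ρ_m − ρ_c) = 5.175 km × 1715/563 = 15.8 km.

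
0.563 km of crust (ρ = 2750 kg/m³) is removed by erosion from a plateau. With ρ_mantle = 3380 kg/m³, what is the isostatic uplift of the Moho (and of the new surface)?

0.458 km

Unloading: uplift u = e ρ_c/ρ_m = 0.563 km × 2750/3380 = 0.458 km.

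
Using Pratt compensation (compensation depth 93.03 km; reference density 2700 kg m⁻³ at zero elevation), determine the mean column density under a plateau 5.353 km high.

2550 kg m⁻³

Pratt balance: ρ_ref D = ρ (D + h).
ρ = ρ_ref D/(D + h) = 2700 × 93.03 km/(93.03 km + 5.353 km) = 2550 kg m⁻³.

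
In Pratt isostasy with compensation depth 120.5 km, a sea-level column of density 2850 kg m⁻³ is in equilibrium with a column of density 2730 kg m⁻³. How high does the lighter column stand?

5.3 km

ρ_ref D = ρ (D + h) → h = D (ρ_ref − ρ)/ρ.
h = 120.5 km × (2850 − 2730)/2730 = 5.3 km.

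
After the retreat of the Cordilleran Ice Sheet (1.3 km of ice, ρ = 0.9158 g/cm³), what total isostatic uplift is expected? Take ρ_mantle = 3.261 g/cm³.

Removing the load lets mantle flow back in; uplift u satisfies ρ_ice t = ρ_m u.
u = t ρ_ice/ρ_m = 1.3 km × 0.9158/3.261 = 0.365 km.

0.365 km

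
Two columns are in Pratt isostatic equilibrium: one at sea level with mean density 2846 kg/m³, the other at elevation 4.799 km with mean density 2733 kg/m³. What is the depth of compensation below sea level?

ρ_ref D = ρ (D + h) → D (ρ_ref − ρ) = ρ h.
D = ρ h/(ρ_ref − ρ) = 2733 × 4.799 km/(2846 − 2733) = 116 km.

116 km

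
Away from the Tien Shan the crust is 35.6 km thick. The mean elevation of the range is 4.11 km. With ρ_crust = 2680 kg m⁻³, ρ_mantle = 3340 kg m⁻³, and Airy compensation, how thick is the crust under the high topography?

56.4 km

Root depth r = h ρ_c / (ρ_m − ρ_c) = 4.11 km × 2680 / 660 = 16.69 km.
Total thickness = T + h + r = 35.6 km + 4.11 km + 16.69 km = 56.4 km.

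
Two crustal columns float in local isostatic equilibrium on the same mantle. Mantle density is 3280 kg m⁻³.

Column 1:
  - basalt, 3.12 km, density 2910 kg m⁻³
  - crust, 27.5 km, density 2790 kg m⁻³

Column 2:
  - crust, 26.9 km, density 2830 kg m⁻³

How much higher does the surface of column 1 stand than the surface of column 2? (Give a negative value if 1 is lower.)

0.77 km

For any compensation level in the mantle, the mantle terms cancel and isostasy reduces to e = (Σt_1 − Σt_2) − (Σ(ρt)_1 − Σ(ρt)_2) / ρ_m.
Σt_1 = 30.62 km; Σt_2 = 26.9 km; Σ(ρt)_1 = 85804.2; Σ(ρt)_2 = 76127 (in km·kg m⁻³).
e = (30.62 − 26.9) − (85804.2 − 76127) / 3280 = 0.77 km.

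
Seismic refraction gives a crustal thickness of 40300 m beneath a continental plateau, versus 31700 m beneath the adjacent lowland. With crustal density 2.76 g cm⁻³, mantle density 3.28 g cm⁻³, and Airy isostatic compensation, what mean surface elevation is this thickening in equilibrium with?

1360 m

Excess crust Δ = 40300 m − 31700 m = 8600 m, split between elevation h and root r with h + r = Δ.
Airy balance ρ_c h = (ρ_m − ρ_c) r gives r = h ρ_c/(ρ_m − ρ_c), so h (1 + ρ_c/(ρ_m − ρ_c)) = Δ, i.e. h = Δ (ρ_m − ρ_c)/ρ_m.
h = 8600 m × 0.52/3.28 = 1360 m.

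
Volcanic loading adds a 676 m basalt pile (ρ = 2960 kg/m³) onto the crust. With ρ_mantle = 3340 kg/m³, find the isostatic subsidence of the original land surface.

Subaerial loading: s = t ρ_load / ρ_m.
s = 676 m × 2960/3340 = 599 m.

599 m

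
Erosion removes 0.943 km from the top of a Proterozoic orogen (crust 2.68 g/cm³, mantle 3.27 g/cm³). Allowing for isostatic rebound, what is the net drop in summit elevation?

Rebound u = e ρ_c/ρ_m = 0.943 km × 2.68/3.27 = 0.7729 km.
Net surface drop = e − u = 0.943 km − 0.7729 km = e (ρ_m − ρ_c)/ρ_m = 0.17 km.

0.17 km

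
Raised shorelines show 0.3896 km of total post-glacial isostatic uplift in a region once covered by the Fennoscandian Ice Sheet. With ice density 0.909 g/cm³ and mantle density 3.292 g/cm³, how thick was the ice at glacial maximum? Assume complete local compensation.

1.41 km

u = t ρ_ice/ρ_m → t = u ρ_m/ρ_ice = 0.3896 km × 3.292/0.909 = 1.41 km.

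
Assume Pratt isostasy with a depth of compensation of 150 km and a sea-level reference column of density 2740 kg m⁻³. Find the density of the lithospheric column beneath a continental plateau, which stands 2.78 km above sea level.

2690 kg m⁻³

Pratt balance: ρ_ref D = ρ (D + h).
ρ = ρ_ref D/(D + h) = 2740 × 150 km/(150 km + 2.78 km) = 2690 kg m⁻³.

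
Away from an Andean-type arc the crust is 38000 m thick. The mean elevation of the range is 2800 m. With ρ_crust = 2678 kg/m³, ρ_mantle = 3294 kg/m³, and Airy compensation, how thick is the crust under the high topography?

53000 m

Root depth r = h ρ_c / (ρ_m − ρ_c) = 2800 m × 2678 / 616 = 12170 m.
Total thickness = T + h + r = 38000 m + 2800 m + 12170 m = 53000 m.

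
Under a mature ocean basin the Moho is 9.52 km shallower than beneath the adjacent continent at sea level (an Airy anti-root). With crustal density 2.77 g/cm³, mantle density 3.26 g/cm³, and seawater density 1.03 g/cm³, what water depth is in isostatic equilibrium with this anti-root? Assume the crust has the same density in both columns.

2.68 km

Replacing a thickness d of crust by seawater at the top must be balanced by replacing crust with mantle at the base: d (ρ_c − ρ_w) = a (ρ_m − ρ_c).
d = a (ρ_m − ρ_c)/(ρ_c − ρ_w) = 9.52 km × 0.49/1.74 = 2.68 km.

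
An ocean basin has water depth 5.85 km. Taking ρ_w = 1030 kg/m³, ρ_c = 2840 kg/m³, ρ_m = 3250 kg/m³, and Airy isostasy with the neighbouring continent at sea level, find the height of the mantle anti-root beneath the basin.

25.8 km

Equating mass per unit area of the two columns: replacing crust with seawater at the top is compensated by replacing crust with mantle at the base: d (ρ_c − ρ_w) = a (ρ_m − ρ_c).
a = d (ρ_c − ρ_w)/(ρ_m − ρ_c) = 5.85 km × 1810/410 = 25.8 km.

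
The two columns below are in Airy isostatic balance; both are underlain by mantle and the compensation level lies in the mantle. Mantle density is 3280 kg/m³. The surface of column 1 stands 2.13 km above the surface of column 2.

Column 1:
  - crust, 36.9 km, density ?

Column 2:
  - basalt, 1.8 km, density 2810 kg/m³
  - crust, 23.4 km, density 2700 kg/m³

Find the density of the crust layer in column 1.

Take the compensation level at the base of the deeper column (depth z_c below the surface of column 1) and equate Σ ρ_i t_i down to z_c; mantle fills any gap and the z_c terms cancel.
Column 1: 36.9×ρ + (z_c − 36.9)×3280
Column 2: 2.13×0 + 1.8×2810 + 23.4×2700 + (z_c − 2.13 − 25.2)×3280
The z_c×3280 term appears on both sides and cancels. Collect the known terms of each column as K = Σ(ρt)_known − 3280 × (depth of known layers): K_1 = 0 − 3280×36.9 = −121032; K_2 = 68238 − 3280×(2.13 + 25.2) = −21404.4.
Balance: K_1 + 36.9×ρ = K_2, so ρ = (K_2 − K_1)/36.9 = 99627.6/36.9 = 2700 kg/m³.

2700 kg/m³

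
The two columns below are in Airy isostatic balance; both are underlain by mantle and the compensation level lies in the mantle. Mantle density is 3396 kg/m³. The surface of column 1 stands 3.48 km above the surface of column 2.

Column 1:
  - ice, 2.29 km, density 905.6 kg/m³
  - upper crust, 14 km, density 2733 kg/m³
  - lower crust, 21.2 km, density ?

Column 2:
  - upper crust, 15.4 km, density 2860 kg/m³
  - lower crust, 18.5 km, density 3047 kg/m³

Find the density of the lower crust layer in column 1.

Take the compensation level at the base of the deeper column (depth z_c below the surface of column 1) and equate Σ ρ_i t_i down to z_c; mantle fills any gap and the z_c terms cancel.
Column 1: 2.29×905.6 + 14×2733 + 21.2×ρ + (z_c − 37.49)×3396
Column 2: 3.48×0 + 15.4×2860 + 18.5×3047 + (z_c − 3.48 − 33.9)×3396
The z_c×3396 term appears on both sides and cancels. Collect the known terms of each column as K = Σ(ρt)_known − 3396 × (depth of known layers): K_1 = 40335.824 − 3396×37.49 = −86980.216; K_2 = 100413.5 − 3396×(3.48 + 33.9) = −26528.98.
Balance: K_1 + 21.2×ρ = K_2, so ρ = (K_2 − K_1)/21.2 = 60451.2/21.2 = 2850 kg/m³.

2850 kg/m³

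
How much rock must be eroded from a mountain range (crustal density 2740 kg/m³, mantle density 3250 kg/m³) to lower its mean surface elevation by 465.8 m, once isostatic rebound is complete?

2970 m

Net drop Δ = e − u = e − e ρ_c/ρ_m = e (ρ_m − ρ_c)/ρ_m.
e = Δ ρ_m/(ρ_m − ρ_c) = 465.8 m × 3250/510 = 2970 m.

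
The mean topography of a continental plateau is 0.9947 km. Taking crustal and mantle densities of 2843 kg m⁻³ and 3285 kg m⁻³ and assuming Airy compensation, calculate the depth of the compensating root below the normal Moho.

Equating mass per unit area of the two columns: the weight of the topography is balanced by the buoyancy of the root, ρ_c h = (ρ_m − ρ_c) r.
r = h · ρ_c / (ρ_m − ρ_c) = 0.9947 km × 2843 / (3285 − 2843) = 6.4 km.

6.4 km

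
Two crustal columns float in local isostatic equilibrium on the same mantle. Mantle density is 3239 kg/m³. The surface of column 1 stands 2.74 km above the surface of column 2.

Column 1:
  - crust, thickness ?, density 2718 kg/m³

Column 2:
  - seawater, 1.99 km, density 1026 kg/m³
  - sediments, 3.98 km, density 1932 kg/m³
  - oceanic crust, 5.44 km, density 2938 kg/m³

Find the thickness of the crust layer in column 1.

Take the compensation level at the base of the deeper column (depth z_c below the surface of column 1) and equate Σ ρ_i t_i down to z_c; mantle fills any gap and the z_c terms cancel.
Column 1: x×2718 + (z_c − 0 − x)×3239
Column 2: 2.74×0 + 1.99×1026 + 3.98×1932 + 5.44×2938 + (z_c − 2.74 − 11.41)×3239
The z_c×3239 term appears on both sides and cancels. Collect the known terms of each column as K = Σ(ρt)_known − 3239 × (depth of known layers): K_1 = 0 − 3239×0 = 0; K_2 = 25713.82 − 3239×(2.74 + 11.41) = −20118.03.
Balance: K_1 − x×(3239 − 2718) = K_2, so x = (K_1 − K_2)/(3239 − 2718) = 20118/521 = 38.6 km.

38.6 km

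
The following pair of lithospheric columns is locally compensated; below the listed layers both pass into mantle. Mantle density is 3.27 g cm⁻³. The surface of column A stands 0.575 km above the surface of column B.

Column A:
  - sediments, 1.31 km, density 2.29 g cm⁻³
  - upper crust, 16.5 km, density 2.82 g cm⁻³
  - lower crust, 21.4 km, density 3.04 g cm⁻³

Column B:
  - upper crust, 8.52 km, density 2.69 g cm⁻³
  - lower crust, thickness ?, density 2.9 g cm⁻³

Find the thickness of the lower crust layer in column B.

Take the compensation level at the base of the deeper column (depth z_c below the surface of column A) and equate Σ ρ_i t_i down to z_c; mantle fills any gap and the z_c terms cancel.
Column A: 1.31×2.29 + 16.5×2.82 + 21.4×3.04 + (z_c − 39.21)×3.27
Column B: 0.575×0 + 8.52×2.69 + x×2.9 + (z_c − 0.575 − 8.52 − x)×3.27
The z_c×3.27 term appears on both sides and cancels. Collect the known terms of each column as K = Σ(ρt)_known − 3.27 × (depth of known layers): K_A = 114.5859 − 3.27×39.21 = −13.6308; K_B = 22.9188 − 3.27×(0.575 + 8.52) = −6.82185.
Balance: K_A = K_B − x×(3.27 − 2.9), so x = (K_B − K_A)/(3.27 − 2.9) = 6.80895/0.37 = 18.4 km.

18.4 km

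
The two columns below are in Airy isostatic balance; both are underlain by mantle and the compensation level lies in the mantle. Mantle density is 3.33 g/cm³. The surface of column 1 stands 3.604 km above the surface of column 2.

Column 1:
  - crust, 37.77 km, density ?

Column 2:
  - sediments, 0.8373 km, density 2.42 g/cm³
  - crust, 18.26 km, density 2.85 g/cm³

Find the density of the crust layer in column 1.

2.76 g/cm³

Take the compensation level at the base of the deeper column (depth z_c below the surface of column 1) and equate Σ ρ_i t_i down to z_c; mantle fills any gap and the z_c terms cancel.
Column 1: 37.77×ρ + (z_c − 37.77)×3.33
Column 2: 3.604×0 + 0.8373×2.42 + 18.26×2.85 + (z_c − 3.604 − 19.0973)×3.33
The z_c×3.33 term appears on both sides and cancels. Collect the known terms of each column as K = Σ(ρt)_known − 3.33 × (depth of known layers): K_1 = 0 − 3.33×37.77 = −125.7741; K_2 = 54.067266 − 3.33×(3.604 + 19.0973) = −21.528063.
Balance: K_1 + 37.77×ρ = K_2, so ρ = (K_2 − K_1)/37.77 = 104.246/37.77 = 2.76 g/cm³.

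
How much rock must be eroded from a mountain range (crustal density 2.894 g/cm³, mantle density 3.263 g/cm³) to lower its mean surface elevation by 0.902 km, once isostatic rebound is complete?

Net drop Δ = e − u = e − e ρ_c/ρ_m = e (ρ_m − ρ_c)/ρ_m.
e = Δ ρ_m/(ρ_m − ρ_c) = 0.902 km × 3.263/0.369 = 7.98 km.

7.98 km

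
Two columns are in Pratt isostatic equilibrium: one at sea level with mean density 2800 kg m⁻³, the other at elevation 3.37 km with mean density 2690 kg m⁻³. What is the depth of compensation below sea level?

82.4 km

ρ_ref D = ρ (D + h) → D (ρ_ref − ρ) = ρ h.
D = ρ h/(ρ_ref − ρ) = 2690 × 3.37 km/(2800 − 2690) = 82.4 km.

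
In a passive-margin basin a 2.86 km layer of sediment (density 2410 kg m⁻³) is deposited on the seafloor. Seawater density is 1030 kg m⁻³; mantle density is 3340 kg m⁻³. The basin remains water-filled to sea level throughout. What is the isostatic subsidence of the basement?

1.71 km

Submarine loading: the sediment displaces seawater, and the subsidence is in turn flooded, so s (ρ_m − ρ_w) = t (ρ_sed − ρ_w).
s = 2.86 km × (2410 − 1030) / (3340 − 1030) = 1.71 km.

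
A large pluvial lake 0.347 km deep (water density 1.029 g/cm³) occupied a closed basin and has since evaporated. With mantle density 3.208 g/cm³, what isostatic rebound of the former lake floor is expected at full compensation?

u = d ρ_w/ρ_m = 0.347 km × 1.029/3.208 = 0.111 km.

0.111 km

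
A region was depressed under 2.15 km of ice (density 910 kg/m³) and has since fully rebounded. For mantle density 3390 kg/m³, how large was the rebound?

Removing the load lets mantle flow back in; uplift u satisfies ρ_ice t = ρ_m u.
u = t ρ_ice/ρ_m = 2.15 km × 910/3390 = 0.577 km.

0.577 km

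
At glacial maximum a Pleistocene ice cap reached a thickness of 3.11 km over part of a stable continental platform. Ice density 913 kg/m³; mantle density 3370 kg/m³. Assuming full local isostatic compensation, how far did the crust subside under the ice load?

Isostatic balance requires: the ice load ρ_ice t is balanced by mantle displaced below, ρ_m s.
s = t ρ_ice / ρ_m = 3.11 km × 913/3370 = 0.843 km.

0.843 km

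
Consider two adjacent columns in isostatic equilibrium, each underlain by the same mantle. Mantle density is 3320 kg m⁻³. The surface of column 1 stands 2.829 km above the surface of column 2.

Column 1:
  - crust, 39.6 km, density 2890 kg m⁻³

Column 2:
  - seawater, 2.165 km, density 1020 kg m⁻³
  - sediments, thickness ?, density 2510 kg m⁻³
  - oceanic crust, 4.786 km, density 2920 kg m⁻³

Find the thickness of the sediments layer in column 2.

0.916 km

Take the compensation level at the base of the deeper column (depth z_c below the surface of column 1) and equate Σ ρ_i t_i down to z_c; mantle fills any gap and the z_c terms cancel.
Column 1: 39.6×2890 + (z_c − 39.6)×3320
Column 2: 2.829×0 + 2.165×1020 + x×2510 + 4.786×2920 + (z_c − 2.829 − 6.951 − x)×3320
The z_c×3320 term appears on both sides and cancels. Collect the known terms of each column as K = Σ(ρt)_known − 3320 × (depth of known layers): K_1 = 114444 − 3320×39.6 = −17028; K_2 = 16183.42 − 3320×(2.829 + 6.951) = −16286.18.
Balance: K_1 = K_2 − x×(3320 − 2510), so x = (K_2 − K_1)/(3320 − 2510) = 741.82/810 = 0.916 km.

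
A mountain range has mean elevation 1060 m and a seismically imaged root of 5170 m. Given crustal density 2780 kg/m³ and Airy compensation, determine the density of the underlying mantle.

Airy balance: ρ_c h = (ρ_m − ρ_c) r → ρ_m = ρ_c (1 + h/r).
ρ_m = 2780 × (1 + 1060 m/5170 m) = 3350 kg/m³.

3350 kg/m³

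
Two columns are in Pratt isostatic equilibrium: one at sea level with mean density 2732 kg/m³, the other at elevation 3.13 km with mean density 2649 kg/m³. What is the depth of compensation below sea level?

ρ_ref D = ρ (D + h) → D (ρ_ref − ρ) = ρ h.
D = ρ h/(ρ_ref − ρ) = 2649 × 3.13 km/(2732 − 2649) = 99.9 km.

99.9 km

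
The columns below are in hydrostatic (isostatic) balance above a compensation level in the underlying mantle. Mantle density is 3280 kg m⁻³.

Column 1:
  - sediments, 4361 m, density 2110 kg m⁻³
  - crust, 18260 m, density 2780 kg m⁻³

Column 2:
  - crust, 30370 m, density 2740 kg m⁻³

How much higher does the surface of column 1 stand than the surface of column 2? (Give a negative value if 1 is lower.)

−661 m

For any compensation level in the mantle, the mantle terms cancel and isostasy reduces to e = (Σt_1 − Σt_2) − (Σ(ρt)_1 − Σ(ρt)_2) / ρ_m.
Σt_1 = 22621 m; Σt_2 = 30370 m; Σ(ρt)_1 = 59964510; Σ(ρt)_2 = 83213800 (in m·kg m⁻³).
e = (22621 − 30370) − (59964510 − 83213800) / 3280 = −661 m.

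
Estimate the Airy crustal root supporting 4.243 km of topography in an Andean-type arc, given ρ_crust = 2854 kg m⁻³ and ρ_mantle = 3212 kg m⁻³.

33.8 km

By Archimedes' principle applied to the lithosphere: the weight of the topography is balanced by the buoyancy of the root, ρ_c h = (ρ_m − ρ_c) r.
r = h · ρ_c / (ρ_m − ρ_c) = 4.243 km × 2854 / (3212 − 2854) = 33.8 km.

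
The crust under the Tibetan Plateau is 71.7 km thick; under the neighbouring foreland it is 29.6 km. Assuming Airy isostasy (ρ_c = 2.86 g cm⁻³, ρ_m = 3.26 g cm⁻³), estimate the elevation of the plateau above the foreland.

Excess crust Δ = 71.7 km − 29.6 km = 42.1 km, split between elevation h and root r with h + r = Δ.
Airy balance ρ_c h = (ρ_m − ρ_c) r gives r = h ρ_c/(ρ_m − ρ_c), so h (1 + ρ_c/(ρ_m − ρ_c)) = Δ, i.e. h = Δ (ρ_m − ρ_c)/ρ_m.
h = 42.1 km × 0.4/3.26 = 5.17 km.

5.17 km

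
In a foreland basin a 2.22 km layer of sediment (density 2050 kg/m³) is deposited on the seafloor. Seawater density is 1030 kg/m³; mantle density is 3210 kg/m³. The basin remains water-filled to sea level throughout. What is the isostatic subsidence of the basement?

Submarine loading: the sediment displaces seawater, and the subsidence is in turn flooded, so s (ρ_m − ρ_w) = t (ρ_sed − ρ_w).
s = 2.22 km × (2050 − 1030) / (3210 − 1030) = 1.04 km.

1.04 km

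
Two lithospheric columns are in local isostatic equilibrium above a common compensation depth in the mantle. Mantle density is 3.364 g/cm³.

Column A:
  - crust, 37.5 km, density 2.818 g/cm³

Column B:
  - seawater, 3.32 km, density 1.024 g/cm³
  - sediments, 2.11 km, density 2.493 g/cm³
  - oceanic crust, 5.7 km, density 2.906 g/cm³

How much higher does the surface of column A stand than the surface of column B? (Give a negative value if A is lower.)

2.45 km

For any compensation level in the mantle, the mantle terms cancel and isostasy reduces to e = (Σt_A − Σt_B) − (Σ(ρt)_A − Σ(ρt)_B) / ρ_m.
Σt_A = 37.5 km; Σt_B = 11.13 km; Σ(ρt)_A = 105.675; Σ(ρt)_B = 25.22411 (in km·g/cm³).
e = (37.5 − 11.13) − (105.675 − 25.22411) / 3.364 = 2.45 km.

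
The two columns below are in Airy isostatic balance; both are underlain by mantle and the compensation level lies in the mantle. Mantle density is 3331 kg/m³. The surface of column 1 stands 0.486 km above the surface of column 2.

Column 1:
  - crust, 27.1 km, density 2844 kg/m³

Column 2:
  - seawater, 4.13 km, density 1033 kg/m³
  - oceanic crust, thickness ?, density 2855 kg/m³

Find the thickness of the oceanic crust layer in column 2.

4.39 km

Take the compensation level at the base of the deeper column (depth z_c below the surface of column 1) and equate Σ ρ_i t_i down to z_c; mantle fills any gap and the z_c terms cancel.
Column 1: 27.1×2844 + (z_c − 27.1)×3331
Column 2: 0.486×0 + 4.13×1033 + x×2855 + (z_c − 0.486 − 4.13 − x)×3331
The z_c×3331 term appears on both sides and cancels. Collect the known terms of each column as K = Σ(ρt)_known − 3331 × (depth of known layers): K_1 = 77072.4 − 3331×27.1 = −13197.7; K_2 = 4266.29 − 3331×(0.486 + 4.13) = −11109.606.
Balance: K_1 = K_2 − x×(3331 − 2855), so x = (K_2 − K_1)/(3331 − 2855) = 2088.09/476 = 4.39 km.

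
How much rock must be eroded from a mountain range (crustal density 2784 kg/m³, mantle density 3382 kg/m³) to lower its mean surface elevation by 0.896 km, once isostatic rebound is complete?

5.07 km

Net drop Δ = e − u = e − e ρ_c/ρ_m = e (ρ_m − ρ_c)/ρ_m.
e = Δ ρ_m/(ρ_m − ρ_c) = 0.896 km × 3382/598 = 5.07 km.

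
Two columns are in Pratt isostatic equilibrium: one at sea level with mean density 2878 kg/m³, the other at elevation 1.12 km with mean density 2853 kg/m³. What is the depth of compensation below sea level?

ρ_ref D = ρ (D + h) → D (ρ_ref − ρ) = ρ h.
D = ρ h/(ρ_ref − ρ) = 2853 × 1.12 km/(2878 − 2853) = 128 km.

128 km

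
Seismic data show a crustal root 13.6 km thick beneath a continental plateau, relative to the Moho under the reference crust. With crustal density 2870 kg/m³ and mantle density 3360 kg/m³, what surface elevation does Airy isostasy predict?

By Archimedes' principle applied to the lithosphere: ρ_c h = (ρ_m − ρ_c) r.
h = r (ρ_m − ρ_c) / ρ_c = 13.6 km × (3360 − 2870) / 2870 = 2.32 km.

2.32 km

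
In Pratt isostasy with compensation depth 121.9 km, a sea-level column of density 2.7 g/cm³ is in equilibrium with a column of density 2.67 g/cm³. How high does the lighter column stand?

1.37 km

ρ_ref D = ρ (D + h) → h = D (ρ_ref − ρ)/ρ.
h = 121.9 km × (2.7 − 2.67)/2.67 = 1.37 km.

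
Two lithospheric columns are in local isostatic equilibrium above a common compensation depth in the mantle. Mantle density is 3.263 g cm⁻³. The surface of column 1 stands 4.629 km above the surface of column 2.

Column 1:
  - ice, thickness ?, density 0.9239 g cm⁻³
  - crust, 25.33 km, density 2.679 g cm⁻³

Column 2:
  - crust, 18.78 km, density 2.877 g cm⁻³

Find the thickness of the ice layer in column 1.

Take the compensation level at the base of the deeper column (depth z_c below the surface of column 1) and equate Σ ρ_i t_i down to z_c; mantle fills any gap and the z_c terms cancel.
Column 1: x×0.9239 + 25.33×2.679 + (z_c − 25.33 − x)×3.263
Column 2: 4.629×0 + 18.78×2.877 + (z_c − 4.629 − 18.78)×3.263
The z_c×3.263 term appears on both sides and cancels. Collect the known terms of each column as K = Σ(ρt)_known − 3.263 × (depth of known layers): K_1 = 67.85907 − 3.263×25.33 = −14.79272; K_2 = 54.03006 − 3.263×(4.629 + 18.78) = −22.353507.
Balance: K_1 − x×(3.263 − 0.9239) = K_2, so x = (K_1 − K_2)/(3.263 − 0.9239) = 7.56079/2.3391 = 3.23 km.

3.23 km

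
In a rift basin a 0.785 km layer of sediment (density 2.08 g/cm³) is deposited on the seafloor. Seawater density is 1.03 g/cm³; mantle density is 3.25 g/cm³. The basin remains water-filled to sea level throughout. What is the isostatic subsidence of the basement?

Submarine loading: the sediment displaces seawater, and the subsidence is in turn flooded, so s (ρ_m − ρ_w) = t (ρ_sed − ρ_w).
s = 0.785 km × (2.08 − 1.03) / (3.25 − 1.03) = 0.371 km.

0.371 km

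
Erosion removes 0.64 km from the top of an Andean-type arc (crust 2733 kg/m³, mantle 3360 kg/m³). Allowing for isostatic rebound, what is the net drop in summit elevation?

0.119 km

Rebound u = e ρ_c/ρ_m = 0.64 km × 2733/3360 = 0.5206 km.
Net surface drop = e − u = 0.64 km − 0.5206 km = e (ρ_m − ρ_c)/ρ_m = 0.119 km.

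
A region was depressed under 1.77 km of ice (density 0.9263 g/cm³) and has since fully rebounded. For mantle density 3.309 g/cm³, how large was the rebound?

0.495 km

Removing the load lets mantle flow back in; uplift u satisfies ρ_ice t = ρ_m u.
u = t ρ_ice/ρ_m = 1.77 km × 0.9263/3.309 = 0.495 km.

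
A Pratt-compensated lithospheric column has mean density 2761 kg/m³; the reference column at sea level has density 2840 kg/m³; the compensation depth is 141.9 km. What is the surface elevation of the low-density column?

ρ_ref D = ρ (D + h) → h = D (ρ_ref − ρ)/ρ.
h = 141.9 km × (2840 − 2761)/2761 = 4.06 km.

4.06 km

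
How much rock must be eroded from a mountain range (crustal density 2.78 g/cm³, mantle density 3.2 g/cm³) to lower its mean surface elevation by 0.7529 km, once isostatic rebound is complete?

Net drop Δ = e − u = e − e ρ_c/ρ_m = e (ρ_m − ρ_c)/ρ_m.
e = Δ ρ_m/(ρ_m − ρ_c) = 0.7529 km × 3.2/0.42 = 5.74 km.

5.74 km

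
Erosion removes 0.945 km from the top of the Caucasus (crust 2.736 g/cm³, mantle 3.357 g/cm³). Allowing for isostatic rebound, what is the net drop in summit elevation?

0.175 km

Rebound u = e ρ_c/ρ_m = 0.945 km × 2.736/3.357 = 0.7702 km.
Net surface drop = e − u = 0.945 km − 0.7702 km = e (ρ_m − ρ_c)/ρ_m = 0.175 km.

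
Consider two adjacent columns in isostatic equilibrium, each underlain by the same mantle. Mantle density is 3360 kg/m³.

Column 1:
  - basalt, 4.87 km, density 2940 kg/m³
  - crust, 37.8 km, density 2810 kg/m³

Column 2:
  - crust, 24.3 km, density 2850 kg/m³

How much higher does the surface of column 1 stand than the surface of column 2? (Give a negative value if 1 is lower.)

For any compensation level in the mantle, the mantle terms cancel and isostasy reduces to e = (Σt_1 − Σt_2) − (Σ(ρt)_1 − Σ(ρt)_2) / ρ_m.
Σt_1 = 42.67 km; Σt_2 = 24.3 km; Σ(ρt)_1 = 120535.8; Σ(ρt)_2 = 69255 (in km·kg/m³).
e = (42.67 − 24.3) − (120535.8 − 69255) / 3360 = 3.11 km.

3.11 km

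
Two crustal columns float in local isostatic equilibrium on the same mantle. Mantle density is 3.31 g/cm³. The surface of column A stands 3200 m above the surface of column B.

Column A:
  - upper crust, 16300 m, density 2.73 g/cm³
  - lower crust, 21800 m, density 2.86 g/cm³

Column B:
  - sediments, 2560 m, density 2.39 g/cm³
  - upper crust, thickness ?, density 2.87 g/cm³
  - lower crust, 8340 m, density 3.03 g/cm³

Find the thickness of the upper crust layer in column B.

9050 m

Take the compensation level at the base of the deeper column (depth z_c below the surface of column A) and equate Σ ρ_i t_i down to z_c; mantle fills any gap and the z_c terms cancel.
Column A: 16300×2.73 + 21800×2.86 + (z_c − 38100)×3.31
Column B: 3200×0 + 2560×2.39 + x×2.87 + 8340×3.03 + (z_c − 3200 − 10900 − x)×3.31
The z_c×3.31 term appears on both sides and cancels. Collect the known terms of each column as K = Σ(ρt)_known − 3.31 × (depth of known layers): K_A = 106847 − 3.31×38100 = −19264; K_B = 31388.6 − 3.31×(3200 + 10900) = −15282.4.
Balance: K_A = K_B − x×(3.31 − 2.87), so x = (K_B − K_A)/(3.31 − 2.87) = 3981.6/0.44 = 9050 m.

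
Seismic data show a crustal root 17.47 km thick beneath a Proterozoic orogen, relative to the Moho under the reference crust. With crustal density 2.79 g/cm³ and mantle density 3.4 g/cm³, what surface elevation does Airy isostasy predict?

3.82 km

In Airy isostatic equilibrium: ρ_c h = (ρ_m − ρ_c) r.
h = r (ρ_m − ρ_c) / ρ_c = 17.47 km × (3.4 − 2.79) / 2.79 = 3.82 km.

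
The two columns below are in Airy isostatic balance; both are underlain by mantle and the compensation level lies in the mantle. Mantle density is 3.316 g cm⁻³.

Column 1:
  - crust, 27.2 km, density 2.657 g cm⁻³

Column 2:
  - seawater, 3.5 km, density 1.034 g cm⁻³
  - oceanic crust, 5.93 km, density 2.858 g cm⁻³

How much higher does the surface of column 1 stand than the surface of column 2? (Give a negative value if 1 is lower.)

2.18 km

For any compensation level in the mantle, the mantle terms cancel and isostasy reduces to e = (Σt_1 − Σt_2) − (Σ(ρt)_1 − Σ(ρt)_2) / ρ_m.
Σt_1 = 27.2 km; Σt_2 = 9.43 km; Σ(ρt)_1 = 72.2704; Σ(ρt)_2 = 20.56694 (in km·g cm⁻³).
e = (27.2 − 9.43) − (72.2704 − 20.56694) / 3.316 = 2.18 km.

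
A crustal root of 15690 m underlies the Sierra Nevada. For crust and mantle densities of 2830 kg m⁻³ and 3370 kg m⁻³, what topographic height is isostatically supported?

2990 m

For local isostatic compensation: ρ_c h = (ρ_m − ρ_c) r.
h = r (ρ_m − ρ_c) / ρ_c = 15690 m × (3370 − 2830) / 2830 = 2990 m.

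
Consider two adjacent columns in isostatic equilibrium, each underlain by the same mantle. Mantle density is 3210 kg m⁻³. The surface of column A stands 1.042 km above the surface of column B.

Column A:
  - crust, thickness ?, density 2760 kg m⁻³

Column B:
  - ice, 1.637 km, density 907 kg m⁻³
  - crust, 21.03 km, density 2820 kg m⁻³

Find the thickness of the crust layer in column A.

Take the compensation level at the base of the deeper column (depth z_c below the surface of column A) and equate Σ ρ_i t_i down to z_c; mantle fills any gap and the z_c terms cancel.
Column A: x×2760 + (z_c − 0 − x)×3210
Column B: 1.042×0 + 1.637×907 + 21.03×2820 + (z_c − 1.042 − 22.667)×3210
The z_c×3210 term appears on both sides and cancels. Collect the known terms of each column as K = Σ(ρt)_known − 3210 × (depth of known layers): K_A = 0 − 3210×0 = 0; K_B = 60789.359 − 3210×(1.042 + 22.667) = −15316.531.
Balance: K_A − x×(3210 − 2760) = K_B, so x = (K_A − K_B)/(3210 − 2760) = 15316.5/450 = 34 km.

34 km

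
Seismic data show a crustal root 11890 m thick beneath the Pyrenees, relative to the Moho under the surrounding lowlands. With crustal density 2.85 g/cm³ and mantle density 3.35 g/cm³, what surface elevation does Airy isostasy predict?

2090 m

Equating mass per unit area of the two columns: ρ_c h = (ρ_m − ρ_c) r.
h = r (ρ_m − ρ_c) / ρ_c = 11890 m × (3.35 − 2.85) / 2.85 = 2090 m.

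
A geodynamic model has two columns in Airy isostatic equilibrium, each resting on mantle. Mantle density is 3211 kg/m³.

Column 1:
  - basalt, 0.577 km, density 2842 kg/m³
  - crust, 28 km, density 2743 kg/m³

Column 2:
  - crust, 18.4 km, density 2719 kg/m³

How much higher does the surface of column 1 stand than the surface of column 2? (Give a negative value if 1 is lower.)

1.33 km

For any compensation level in the mantle, the mantle terms cancel and isostasy reduces to e = (Σt_1 − Σt_2) − (Σ(ρt)_1 − Σ(ρt)_2) / ρ_m.
Σt_1 = 28.577 km; Σt_2 = 18.4 km; Σ(ρt)_1 = 78443.834; Σ(ρt)_2 = 50029.6 (in km·kg/m³).
e = (28.577 − 18.4) − (78443.834 − 50029.6) / 3211 = 1.33 km.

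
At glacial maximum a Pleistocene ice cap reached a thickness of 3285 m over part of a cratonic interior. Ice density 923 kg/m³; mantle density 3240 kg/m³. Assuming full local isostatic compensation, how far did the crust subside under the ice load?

936 m

For local isostatic compensation: the ice load ρ_ice t is balanced by mantle displaced below, ρ_m s.
s = t ρ_ice / ρ_m = 3285 m × 923/3240 = 936 m.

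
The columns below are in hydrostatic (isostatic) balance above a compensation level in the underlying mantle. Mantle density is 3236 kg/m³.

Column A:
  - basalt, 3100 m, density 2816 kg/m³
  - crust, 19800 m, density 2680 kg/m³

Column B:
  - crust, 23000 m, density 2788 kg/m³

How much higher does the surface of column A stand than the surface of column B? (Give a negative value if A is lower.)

620 m

For any compensation level in the mantle, the mantle terms cancel and isostasy reduces to e = (Σt_A − Σt_B) − (Σ(ρt)_A − Σ(ρt)_B) / ρ_m.
Σt_A = 22900 m; Σt_B = 23000 m; Σ(ρt)_A = 61793600; Σ(ρt)_B = 64124000 (in m·kg/m³).
e = (22900 − 23000) − (61793600 − 64124000) / 3236 = 620 m.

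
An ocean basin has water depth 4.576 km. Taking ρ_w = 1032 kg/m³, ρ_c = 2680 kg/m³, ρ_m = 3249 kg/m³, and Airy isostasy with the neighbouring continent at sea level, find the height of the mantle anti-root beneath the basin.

13.3 km

For local isostatic compensation: replacing crust with seawater at the top is compensated by replacing crust with mantle at the base: d (ρ_c − ρ_w) = a (ρ_m − ρ_c).
a = d (ρ_c − ρ_w)/(ρ_m − ρ_c) = 4.576 km × 1648/569 = 13.3 km.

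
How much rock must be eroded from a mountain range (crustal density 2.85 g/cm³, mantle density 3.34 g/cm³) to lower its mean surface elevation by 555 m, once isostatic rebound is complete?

3780 m

Net drop Δ = e − u = e − e ρ_c/ρ_m = e (ρ_m − ρ_c)/ρ_m.
e = Δ ρ_m/(ρ_m − ρ_c) = 555 m × 3.34/0.49 = 3780 m.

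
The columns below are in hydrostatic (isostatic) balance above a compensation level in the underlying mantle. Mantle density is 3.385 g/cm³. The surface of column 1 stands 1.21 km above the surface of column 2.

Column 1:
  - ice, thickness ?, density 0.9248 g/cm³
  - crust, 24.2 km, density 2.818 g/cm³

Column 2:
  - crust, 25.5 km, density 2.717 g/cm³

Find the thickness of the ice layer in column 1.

3.01 km

Take the compensation level at the base of the deeper column (depth z_c below the surface of column 1) and equate Σ ρ_i t_i down to z_c; mantle fills any gap and the z_c terms cancel.
Column 1: x×0.9248 + 24.2×2.818 + (z_c − 24.2 − x)×3.385
Column 2: 1.21×0 + 25.5×2.717 + (z_c − 1.21 − 25.5)×3.385
The z_c×3.385 term appears on both sides and cancels. Collect the known terms of each column as K = Σ(ρt)_known − 3.385 × (depth of known layers): K_1 = 68.1956 − 3.385×24.2 = −13.7214; K_2 = 69.2835 − 3.385×(1.21 + 25.5) = −21.12985.
Balance: K_1 − x×(3.385 − 0.9248) = K_2, so x = (K_1 − K_2)/(3.385 − 0.9248) = 7.40845/2.4602 = 3.01 km.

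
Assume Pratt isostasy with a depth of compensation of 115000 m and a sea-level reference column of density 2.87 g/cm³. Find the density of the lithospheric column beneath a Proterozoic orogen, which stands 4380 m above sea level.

Pratt balance: ρ_ref D = ρ (D + h).
ρ = ρ_ref D/(D + h) = 2.87 × 115000 m/(115000 m + 4380 m) = 2.76 g/cm³.

2.76 g/cm³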